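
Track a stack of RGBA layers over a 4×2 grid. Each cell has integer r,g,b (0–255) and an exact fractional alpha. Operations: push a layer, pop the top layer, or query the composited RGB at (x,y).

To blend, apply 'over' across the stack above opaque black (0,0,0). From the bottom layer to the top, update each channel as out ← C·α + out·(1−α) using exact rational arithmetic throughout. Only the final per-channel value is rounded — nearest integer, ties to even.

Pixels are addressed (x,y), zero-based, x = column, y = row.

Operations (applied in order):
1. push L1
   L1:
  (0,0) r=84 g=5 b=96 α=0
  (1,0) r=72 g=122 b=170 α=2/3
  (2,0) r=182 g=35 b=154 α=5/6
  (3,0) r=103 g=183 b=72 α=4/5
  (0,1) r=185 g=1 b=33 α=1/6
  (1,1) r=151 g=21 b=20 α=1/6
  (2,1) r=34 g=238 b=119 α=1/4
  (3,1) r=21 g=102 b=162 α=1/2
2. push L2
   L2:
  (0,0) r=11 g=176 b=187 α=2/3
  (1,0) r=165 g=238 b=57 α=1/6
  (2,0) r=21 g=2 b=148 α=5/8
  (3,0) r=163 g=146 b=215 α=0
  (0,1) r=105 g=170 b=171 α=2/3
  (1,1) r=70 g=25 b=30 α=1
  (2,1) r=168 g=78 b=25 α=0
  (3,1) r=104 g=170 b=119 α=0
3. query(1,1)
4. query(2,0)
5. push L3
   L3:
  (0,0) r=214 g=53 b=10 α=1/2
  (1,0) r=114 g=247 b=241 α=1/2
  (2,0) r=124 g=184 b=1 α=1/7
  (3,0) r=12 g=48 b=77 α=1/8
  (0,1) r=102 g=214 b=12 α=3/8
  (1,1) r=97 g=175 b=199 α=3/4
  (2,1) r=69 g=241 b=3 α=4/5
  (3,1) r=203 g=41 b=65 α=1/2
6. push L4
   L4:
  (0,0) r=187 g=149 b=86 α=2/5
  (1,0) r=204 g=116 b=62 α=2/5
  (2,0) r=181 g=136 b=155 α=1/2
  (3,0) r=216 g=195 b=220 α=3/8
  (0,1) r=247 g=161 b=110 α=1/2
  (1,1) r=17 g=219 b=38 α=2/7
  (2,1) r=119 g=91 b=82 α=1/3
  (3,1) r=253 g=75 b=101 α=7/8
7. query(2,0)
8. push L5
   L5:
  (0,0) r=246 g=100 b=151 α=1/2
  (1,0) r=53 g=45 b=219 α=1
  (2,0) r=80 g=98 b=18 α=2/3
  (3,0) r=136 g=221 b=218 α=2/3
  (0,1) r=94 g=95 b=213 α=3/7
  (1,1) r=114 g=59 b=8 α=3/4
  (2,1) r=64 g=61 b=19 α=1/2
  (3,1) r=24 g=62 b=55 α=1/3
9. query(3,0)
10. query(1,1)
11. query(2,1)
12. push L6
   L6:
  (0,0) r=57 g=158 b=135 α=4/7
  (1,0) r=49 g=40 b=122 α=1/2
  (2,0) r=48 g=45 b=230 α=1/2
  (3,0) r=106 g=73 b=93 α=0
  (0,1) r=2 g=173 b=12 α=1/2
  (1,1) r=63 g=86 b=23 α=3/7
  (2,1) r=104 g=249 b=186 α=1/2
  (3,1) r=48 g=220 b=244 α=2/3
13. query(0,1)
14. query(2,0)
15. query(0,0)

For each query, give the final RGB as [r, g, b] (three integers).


query (1,1) [L1,L2] — begin 0,0,0
after L1 α=1/6: [151/6, 7/2, 10/3]
after L2 α=1: [70, 25, 30]
rounded: [70, 25, 30]

at x=2,y=0 over L1,L2:
+L1 (α=5/6) → [455/3, 175/6, 385/3]
+L2 (α=5/8) → [70, 195/16, 1125/8]
= [70, 12, 141]

query (2,0) [L1,L2,L3,L4] — begin 0,0,0
+L1 (α=5/6) → [455/3, 175/6, 385/3]
+L2 (α=5/8) → [70, 195/16, 1125/8]
+L3 (α=1/7) → [544/7, 2057/56, 3379/28]
+L4 (α=1/2) → [1811/14, 9673/112, 7719/56]
= [129, 86, 138]

query (3,0) [L1,L2,L3,L4,L5] — begin 0,0,0
L1 α=4/5: [412/5, 732/5, 288/5]
L2 α=0: [412/5, 732/5, 288/5]
L3 α=1/8: [368/5, 1341/10, 2401/40]
L4 α=3/8: [127, 2511/16, 7681/64]
L5 α=2/3: [133, 9583/48, 35585/192]
rounded: [133, 200, 185]

(1,1) stack=L1,L2,L3,L4,L5; from [0,0,0]:
after L1 α=1/6: [151/6, 7/2, 10/3]
after L2 α=1: [70, 25, 30]
after L3 α=3/4: [361/4, 275/2, 627/4]
after L4 α=2/7: [1941/28, 2251/14, 3439/28]
after L5 α=3/4: [11517/112, 4729/56, 4111/112]
rounded: [103, 84, 37]

at x=2,y=1 over L1,L2,L3,L4,L5:
L1 α=1/4: [17/2, 119/2, 119/4]
L2 α=0: [17/2, 119/2, 119/4]
L3 α=4/5: [569/10, 2047/10, 167/20]
L4 α=1/3: [388/5, 834/5, 329/10]
L5 α=1/2: [354/5, 1139/10, 519/20]
= [71, 114, 26]

at x=0,y=1 over L1,L2,L3,L4,L5,L6:
after L1 α=1/6: [185/6, 1/6, 11/2]
after L2 α=2/3: [1445/18, 2041/18, 695/6]
after L3 α=3/8: [12733/144, 21761/144, 3691/48]
after L4 α=1/2: [48301/288, 44945/288, 8971/96]
after L5 α=3/7: [68605/504, 65465/504, 24307/168]
after L6 α=1/2: [69613/1008, 152657/1008, 26323/336]
= [69, 151, 78]

query (2,0) [L1,L2,L3,L4,L5,L6] — begin 0,0,0
L1 α=5/6: [455/3, 175/6, 385/3]
L2 α=5/8: [70, 195/16, 1125/8]
L3 α=1/7: [544/7, 2057/56, 3379/28]
L4 α=1/2: [1811/14, 9673/112, 7719/56]
L5 α=2/3: [4051/42, 31625/336, 3245/56]
L6 α=1/2: [6067/84, 46745/672, 16125/112]
rounded: [72, 70, 144]

at x=0,y=0 over L1,L2,L3,L4,L5,L6:
after L1 α=0: [0, 0, 0]
after L2 α=2/3: [22/3, 352/3, 374/3]
after L3 α=1/2: [332/3, 511/6, 202/3]
after L4 α=2/5: [706/5, 1107/10, 374/5]
after L5 α=1/2: [968/5, 2107/20, 1129/10]
after L6 α=4/7: [4044/35, 18961/140, 8787/70]
→ [116, 135, 126]


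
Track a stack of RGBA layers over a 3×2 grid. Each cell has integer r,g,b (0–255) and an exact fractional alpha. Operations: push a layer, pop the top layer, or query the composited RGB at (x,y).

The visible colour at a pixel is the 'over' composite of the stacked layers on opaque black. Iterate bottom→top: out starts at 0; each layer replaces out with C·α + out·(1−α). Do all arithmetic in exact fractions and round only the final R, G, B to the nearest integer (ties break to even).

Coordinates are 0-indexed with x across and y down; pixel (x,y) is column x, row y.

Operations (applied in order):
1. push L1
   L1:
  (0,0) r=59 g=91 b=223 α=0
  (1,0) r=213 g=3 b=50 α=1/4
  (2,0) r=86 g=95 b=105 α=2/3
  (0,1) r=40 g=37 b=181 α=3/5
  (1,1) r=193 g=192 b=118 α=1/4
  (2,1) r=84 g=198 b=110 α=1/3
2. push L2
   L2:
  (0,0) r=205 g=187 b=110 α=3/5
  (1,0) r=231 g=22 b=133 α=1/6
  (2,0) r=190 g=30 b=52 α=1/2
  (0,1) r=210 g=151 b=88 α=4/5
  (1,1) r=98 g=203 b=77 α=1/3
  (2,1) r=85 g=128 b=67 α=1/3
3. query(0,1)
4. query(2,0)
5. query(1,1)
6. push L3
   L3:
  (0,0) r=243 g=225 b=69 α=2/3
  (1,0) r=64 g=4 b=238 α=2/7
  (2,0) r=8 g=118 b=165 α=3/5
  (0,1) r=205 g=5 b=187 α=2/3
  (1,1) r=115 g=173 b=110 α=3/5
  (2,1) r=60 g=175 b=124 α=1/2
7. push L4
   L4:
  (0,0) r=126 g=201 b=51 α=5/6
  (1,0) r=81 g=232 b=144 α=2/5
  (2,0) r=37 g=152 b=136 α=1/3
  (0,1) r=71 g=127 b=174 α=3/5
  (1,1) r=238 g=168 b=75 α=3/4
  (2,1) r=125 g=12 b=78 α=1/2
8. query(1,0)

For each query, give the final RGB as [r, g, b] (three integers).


(0,1) stack=L1,L2; from [0,0,0]:
L1 α=3/5: [24, 111/5, 543/5]
L2 α=4/5: [864/5, 3131/25, 2303/25]
rounded: [173, 125, 92]

query (2,0) [L1,L2] — begin 0,0,0
+L1 (α=2/3) → [172/3, 190/3, 70]
+L2 (α=1/2) → [371/3, 140/3, 61]
→ [124, 47, 61]

at x=1,y=1 over L1,L2:
L1 α=1/4: [193/4, 48, 59/2]
L2 α=1/3: [389/6, 299/3, 136/3]
→ [65, 100, 45]

at x=1,y=0 over L1,L2,L3,L4:
L1 α=1/4: [213/4, 3/4, 25/2]
L2 α=1/6: [663/8, 103/24, 391/12]
L3 α=2/7: [4339/56, 101/24, 7667/84]
L4 α=2/5: [22089/280, 3813/40, 15731/140]
→ [79, 95, 112]


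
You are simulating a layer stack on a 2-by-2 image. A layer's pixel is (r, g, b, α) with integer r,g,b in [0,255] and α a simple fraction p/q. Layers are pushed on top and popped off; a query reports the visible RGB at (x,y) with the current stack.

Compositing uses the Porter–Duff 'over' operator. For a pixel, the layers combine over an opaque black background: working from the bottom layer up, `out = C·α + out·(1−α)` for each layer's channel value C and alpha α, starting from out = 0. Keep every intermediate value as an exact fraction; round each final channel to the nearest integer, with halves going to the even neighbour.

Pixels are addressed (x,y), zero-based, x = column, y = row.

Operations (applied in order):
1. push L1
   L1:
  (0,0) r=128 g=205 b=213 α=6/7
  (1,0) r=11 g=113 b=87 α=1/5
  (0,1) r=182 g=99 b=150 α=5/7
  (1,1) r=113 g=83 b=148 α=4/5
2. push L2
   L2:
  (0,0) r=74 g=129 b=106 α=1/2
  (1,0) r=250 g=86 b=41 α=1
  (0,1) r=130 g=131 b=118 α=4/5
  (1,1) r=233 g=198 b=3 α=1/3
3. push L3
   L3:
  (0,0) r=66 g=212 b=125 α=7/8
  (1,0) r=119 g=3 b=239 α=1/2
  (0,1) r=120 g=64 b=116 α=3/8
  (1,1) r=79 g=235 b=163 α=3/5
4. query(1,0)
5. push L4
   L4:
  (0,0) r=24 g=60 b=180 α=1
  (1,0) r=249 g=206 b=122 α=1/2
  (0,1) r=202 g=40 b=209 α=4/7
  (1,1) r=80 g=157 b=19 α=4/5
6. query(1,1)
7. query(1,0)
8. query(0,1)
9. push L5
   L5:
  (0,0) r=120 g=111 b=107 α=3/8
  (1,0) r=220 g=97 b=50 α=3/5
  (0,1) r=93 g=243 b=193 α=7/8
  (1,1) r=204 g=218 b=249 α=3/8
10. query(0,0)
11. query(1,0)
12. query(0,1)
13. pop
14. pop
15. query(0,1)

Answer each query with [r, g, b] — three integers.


at x=1,y=0 over L1,L2,L3:
+L1 (α=1/5) → [11/5, 113/5, 87/5]
+L2 (α=1) → [250, 86, 41]
+L3 (α=1/2) → [369/2, 89/2, 140]
= [184, 44, 140]

query (1,1) [L1,L2,L3,L4] — begin 0,0,0
after L1 α=4/5: [452/5, 332/5, 592/5]
after L2 α=1/3: [2069/15, 1654/15, 1199/15]
after L3 α=3/5: [7693/75, 13883/75, 9733/75]
after L4 α=4/5: [31693/375, 60983/375, 15433/375]
= [85, 163, 41]

at x=1,y=0 over L1,L2,L3,L4:
after L1 α=1/5: [11/5, 113/5, 87/5]
after L2 α=1: [250, 86, 41]
after L3 α=1/2: [369/2, 89/2, 140]
after L4 α=1/2: [867/4, 501/4, 131]
rounded: [217, 125, 131]

(0,1) stack=L1,L2,L3,L4; from [0,0,0]:
after L1 α=5/7: [130, 495/7, 750/7]
after L2 α=4/5: [130, 4163/35, 4054/35]
after L3 α=3/8: [505/4, 5507/56, 3245/28]
after L4 α=4/7: [4747/28, 25481/392, 33143/196]
= [170, 65, 169]

(0,0) stack=L1,L2,L3,L4,L5; from [0,0,0]:
after L1 α=6/7: [768/7, 1230/7, 1278/7]
after L2 α=1/2: [643/7, 2133/14, 1010/7]
after L3 α=7/8: [3877/56, 22909/112, 7135/56]
after L4 α=1: [24, 60, 180]
after L5 α=3/8: [60, 633/8, 1221/8]
rounded: [60, 79, 153]

at x=1,y=0 over L1,L2,L3,L4,L5:
L1 α=1/5: [11/5, 113/5, 87/5]
L2 α=1: [250, 86, 41]
L3 α=1/2: [369/2, 89/2, 140]
L4 α=1/2: [867/4, 501/4, 131]
L5 α=3/5: [2187/10, 1083/10, 412/5]
→ [219, 108, 82]

query (0,1) [L1,L2,L3,L4,L5] — begin 0,0,0
L1 α=5/7: [130, 495/7, 750/7]
L2 α=4/5: [130, 4163/35, 4054/35]
L3 α=3/8: [505/4, 5507/56, 3245/28]
L4 α=4/7: [4747/28, 25481/392, 33143/196]
L5 α=7/8: [22975/224, 692273/3136, 297939/1568]
rounded: [103, 221, 190]

query (0,1) [L1,L2,L3] — begin 0,0,0
L1 α=5/7: [130, 495/7, 750/7]
L2 α=4/5: [130, 4163/35, 4054/35]
L3 α=3/8: [505/4, 5507/56, 3245/28]
= [126, 98, 116]


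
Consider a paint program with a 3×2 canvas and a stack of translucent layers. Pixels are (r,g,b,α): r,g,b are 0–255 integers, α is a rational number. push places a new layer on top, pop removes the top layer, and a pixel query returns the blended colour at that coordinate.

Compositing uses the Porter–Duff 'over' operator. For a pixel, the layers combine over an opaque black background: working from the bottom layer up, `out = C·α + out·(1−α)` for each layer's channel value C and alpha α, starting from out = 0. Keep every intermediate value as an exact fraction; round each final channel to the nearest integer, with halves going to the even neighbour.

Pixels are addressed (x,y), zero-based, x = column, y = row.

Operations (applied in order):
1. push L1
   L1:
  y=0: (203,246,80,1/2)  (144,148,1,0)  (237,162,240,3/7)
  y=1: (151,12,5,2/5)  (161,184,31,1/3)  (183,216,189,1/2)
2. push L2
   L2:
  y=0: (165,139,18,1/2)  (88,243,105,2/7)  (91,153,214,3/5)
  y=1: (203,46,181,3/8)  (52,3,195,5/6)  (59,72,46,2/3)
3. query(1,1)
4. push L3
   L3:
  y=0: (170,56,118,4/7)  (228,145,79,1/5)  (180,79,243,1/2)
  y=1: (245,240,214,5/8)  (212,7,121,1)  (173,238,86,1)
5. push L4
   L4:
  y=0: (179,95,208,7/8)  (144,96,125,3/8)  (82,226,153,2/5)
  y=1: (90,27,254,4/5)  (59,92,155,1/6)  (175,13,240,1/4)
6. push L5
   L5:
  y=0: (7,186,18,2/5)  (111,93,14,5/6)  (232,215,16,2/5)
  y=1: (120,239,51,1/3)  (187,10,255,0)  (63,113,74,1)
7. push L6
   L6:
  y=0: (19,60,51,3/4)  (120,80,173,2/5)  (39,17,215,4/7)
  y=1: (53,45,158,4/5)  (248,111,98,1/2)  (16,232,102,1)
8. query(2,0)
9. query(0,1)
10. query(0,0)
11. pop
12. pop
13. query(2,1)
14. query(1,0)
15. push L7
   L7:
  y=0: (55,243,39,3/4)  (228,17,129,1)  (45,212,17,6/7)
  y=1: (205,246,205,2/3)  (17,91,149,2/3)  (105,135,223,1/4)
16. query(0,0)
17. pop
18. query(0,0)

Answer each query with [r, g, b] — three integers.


query (1,1) [L1,L2] — begin 0,0,0
+L1 (α=1/3) → [161/3, 184/3, 31/3]
+L2 (α=5/6) → [941/18, 229/18, 1478/9]
= [52, 13, 164]

(2,0) stack=L1,L2,L3,L4,L5,L6; from [0,0,0]:
+L1 (α=3/7) → [711/7, 486/7, 720/7]
+L2 (α=3/5) → [3333/35, 837/7, 5934/35]
+L3 (α=1/2) → [9633/70, 695/7, 14439/70]
+L4 (α=2/5) → [40379/350, 5249/35, 64737/350]
+L5 (α=2/5) → [283537/1750, 30797/175, 205411/1750]
+L6 (α=4/7) → [1123611/12250, 104291/1225, 2121233/12250]
= [92, 85, 173]

(0,1) stack=L1,L2,L3,L4,L5,L6; from [0,0,0]:
+L1 (α=2/5) → [302/5, 24/5, 2]
+L2 (α=3/8) → [911/8, 81/4, 553/8]
+L3 (α=5/8) → [12533/64, 5043/32, 10219/64]
+L4 (α=4/5) → [35573/320, 8499/160, 75243/320]
+L5 (α=1/3) → [54773/480, 27619/240, 27801/160]
+L6 (α=4/5) → [156533/2400, 70819/1200, 128921/800]
→ [65, 59, 161]

at x=0,y=0 over L1,L2,L3,L4,L5,L6:
+L1 (α=1/2) → [203/2, 123, 40]
+L2 (α=1/2) → [533/4, 131, 29]
+L3 (α=4/7) → [617/4, 617/7, 559/7]
+L4 (α=7/8) → [5629/32, 659/7, 10751/56]
+L5 (α=2/5) → [3467/32, 4581/35, 34269/280]
+L6 (α=3/4) → [5291/128, 10881/140, 77109/1120]
→ [41, 78, 69]

at x=2,y=1 over L1,L2,L3,L4:
L1 α=1/2: [183/2, 108, 189/2]
L2 α=2/3: [419/6, 84, 373/6]
L3 α=1: [173, 238, 86]
L4 α=1/4: [347/2, 727/4, 249/2]
→ [174, 182, 124]

at x=1,y=0 over L1,L2,L3,L4:
+L1 (α=0) → [0, 0, 0]
+L2 (α=2/7) → [176/7, 486/7, 30]
+L3 (α=1/5) → [460/7, 2959/35, 199/5]
+L4 (α=3/8) → [1331/14, 4975/56, 287/4]
rounded: [95, 89, 72]

(0,0) stack=L1,L2,L3,L4,L7; from [0,0,0]:
+L1 (α=1/2) → [203/2, 123, 40]
+L2 (α=1/2) → [533/4, 131, 29]
+L3 (α=4/7) → [617/4, 617/7, 559/7]
+L4 (α=7/8) → [5629/32, 659/7, 10751/56]
+L7 (α=3/4) → [10909/128, 2881/14, 17303/224]
= [85, 206, 77]

at x=0,y=0 over L1,L2,L3,L4:
after L1 α=1/2: [203/2, 123, 40]
after L2 α=1/2: [533/4, 131, 29]
after L3 α=4/7: [617/4, 617/7, 559/7]
after L4 α=7/8: [5629/32, 659/7, 10751/56]
rounded: [176, 94, 192]


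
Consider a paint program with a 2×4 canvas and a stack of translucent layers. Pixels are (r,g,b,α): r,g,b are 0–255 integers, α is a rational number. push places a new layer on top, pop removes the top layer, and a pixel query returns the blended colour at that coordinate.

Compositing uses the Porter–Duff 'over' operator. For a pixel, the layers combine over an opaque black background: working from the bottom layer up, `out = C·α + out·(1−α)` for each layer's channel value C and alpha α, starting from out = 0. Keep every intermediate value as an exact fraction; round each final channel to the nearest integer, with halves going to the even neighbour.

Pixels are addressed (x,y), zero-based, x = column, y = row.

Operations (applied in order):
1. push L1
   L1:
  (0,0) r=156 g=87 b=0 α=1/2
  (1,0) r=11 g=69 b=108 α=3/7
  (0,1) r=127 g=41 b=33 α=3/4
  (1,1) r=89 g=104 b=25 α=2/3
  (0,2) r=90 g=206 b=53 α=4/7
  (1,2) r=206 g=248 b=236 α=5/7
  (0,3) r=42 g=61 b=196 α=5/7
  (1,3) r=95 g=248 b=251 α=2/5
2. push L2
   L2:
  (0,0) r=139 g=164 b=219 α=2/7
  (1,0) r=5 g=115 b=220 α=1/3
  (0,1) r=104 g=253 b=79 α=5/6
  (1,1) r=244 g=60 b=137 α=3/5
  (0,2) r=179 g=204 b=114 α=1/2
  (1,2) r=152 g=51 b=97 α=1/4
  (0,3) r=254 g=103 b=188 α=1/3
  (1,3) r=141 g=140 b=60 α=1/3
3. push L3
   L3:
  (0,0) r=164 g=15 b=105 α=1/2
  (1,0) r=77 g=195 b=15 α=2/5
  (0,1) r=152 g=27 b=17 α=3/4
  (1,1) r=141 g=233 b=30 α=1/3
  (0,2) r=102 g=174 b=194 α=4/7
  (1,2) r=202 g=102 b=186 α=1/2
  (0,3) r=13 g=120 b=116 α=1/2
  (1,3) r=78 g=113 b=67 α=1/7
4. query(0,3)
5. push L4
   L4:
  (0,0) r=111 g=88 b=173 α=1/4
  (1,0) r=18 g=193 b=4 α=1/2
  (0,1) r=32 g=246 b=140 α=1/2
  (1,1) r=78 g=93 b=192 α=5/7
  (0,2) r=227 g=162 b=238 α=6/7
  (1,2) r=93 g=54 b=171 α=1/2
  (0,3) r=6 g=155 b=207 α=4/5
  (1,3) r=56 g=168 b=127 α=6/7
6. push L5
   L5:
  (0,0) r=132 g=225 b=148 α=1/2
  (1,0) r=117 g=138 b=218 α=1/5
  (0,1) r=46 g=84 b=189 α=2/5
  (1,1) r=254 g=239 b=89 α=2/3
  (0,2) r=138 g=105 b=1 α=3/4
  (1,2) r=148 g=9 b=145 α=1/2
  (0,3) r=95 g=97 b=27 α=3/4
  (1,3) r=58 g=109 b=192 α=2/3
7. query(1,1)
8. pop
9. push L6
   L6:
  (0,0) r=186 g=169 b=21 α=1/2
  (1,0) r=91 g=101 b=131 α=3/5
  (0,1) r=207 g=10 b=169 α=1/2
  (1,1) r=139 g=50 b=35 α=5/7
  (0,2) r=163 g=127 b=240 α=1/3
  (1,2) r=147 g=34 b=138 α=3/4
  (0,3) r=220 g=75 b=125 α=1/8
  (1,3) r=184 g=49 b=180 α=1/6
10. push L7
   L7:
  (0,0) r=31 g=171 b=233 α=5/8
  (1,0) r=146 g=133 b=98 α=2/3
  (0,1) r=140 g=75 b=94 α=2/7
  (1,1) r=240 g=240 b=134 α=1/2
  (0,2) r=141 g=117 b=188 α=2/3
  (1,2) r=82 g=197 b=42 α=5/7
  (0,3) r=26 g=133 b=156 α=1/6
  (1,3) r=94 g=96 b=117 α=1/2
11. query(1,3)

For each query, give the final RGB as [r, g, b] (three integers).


query (0,3) [L1,L2,L3] — begin 0,0,0
L1 α=5/7: [30, 305/7, 140]
L2 α=1/3: [314/3, 1331/21, 156]
L3 α=1/2: [353/6, 3851/42, 136]
rounded: [59, 92, 136]

query (1,1) [L1,L2,L3,L4,L5] — begin 0,0,0
after L1 α=2/3: [178/3, 208/3, 50/3]
after L2 α=3/5: [2552/15, 956/15, 1333/15]
after L3 α=1/3: [7219/45, 5407/45, 3116/45]
after L4 α=5/7: [31988/315, 31739/315, 49432/315]
after L5 α=2/3: [192008/945, 182309/945, 105502/945]
rounded: [203, 193, 112]

(1,3) stack=L1,L2,L3,L4,L6,L7; from [0,0,0]:
L1 α=2/5: [38, 496/5, 502/5]
L2 α=1/3: [217/3, 564/5, 1304/15]
L3 α=1/7: [512/7, 3949/35, 2943/35]
L4 α=6/7: [2864/49, 39229/245, 29613/245]
L6 α=1/6: [11668/147, 20815/147, 12811/98]
L7 α=1/2: [12743/147, 34927/294, 24277/196]
rounded: [87, 119, 124]


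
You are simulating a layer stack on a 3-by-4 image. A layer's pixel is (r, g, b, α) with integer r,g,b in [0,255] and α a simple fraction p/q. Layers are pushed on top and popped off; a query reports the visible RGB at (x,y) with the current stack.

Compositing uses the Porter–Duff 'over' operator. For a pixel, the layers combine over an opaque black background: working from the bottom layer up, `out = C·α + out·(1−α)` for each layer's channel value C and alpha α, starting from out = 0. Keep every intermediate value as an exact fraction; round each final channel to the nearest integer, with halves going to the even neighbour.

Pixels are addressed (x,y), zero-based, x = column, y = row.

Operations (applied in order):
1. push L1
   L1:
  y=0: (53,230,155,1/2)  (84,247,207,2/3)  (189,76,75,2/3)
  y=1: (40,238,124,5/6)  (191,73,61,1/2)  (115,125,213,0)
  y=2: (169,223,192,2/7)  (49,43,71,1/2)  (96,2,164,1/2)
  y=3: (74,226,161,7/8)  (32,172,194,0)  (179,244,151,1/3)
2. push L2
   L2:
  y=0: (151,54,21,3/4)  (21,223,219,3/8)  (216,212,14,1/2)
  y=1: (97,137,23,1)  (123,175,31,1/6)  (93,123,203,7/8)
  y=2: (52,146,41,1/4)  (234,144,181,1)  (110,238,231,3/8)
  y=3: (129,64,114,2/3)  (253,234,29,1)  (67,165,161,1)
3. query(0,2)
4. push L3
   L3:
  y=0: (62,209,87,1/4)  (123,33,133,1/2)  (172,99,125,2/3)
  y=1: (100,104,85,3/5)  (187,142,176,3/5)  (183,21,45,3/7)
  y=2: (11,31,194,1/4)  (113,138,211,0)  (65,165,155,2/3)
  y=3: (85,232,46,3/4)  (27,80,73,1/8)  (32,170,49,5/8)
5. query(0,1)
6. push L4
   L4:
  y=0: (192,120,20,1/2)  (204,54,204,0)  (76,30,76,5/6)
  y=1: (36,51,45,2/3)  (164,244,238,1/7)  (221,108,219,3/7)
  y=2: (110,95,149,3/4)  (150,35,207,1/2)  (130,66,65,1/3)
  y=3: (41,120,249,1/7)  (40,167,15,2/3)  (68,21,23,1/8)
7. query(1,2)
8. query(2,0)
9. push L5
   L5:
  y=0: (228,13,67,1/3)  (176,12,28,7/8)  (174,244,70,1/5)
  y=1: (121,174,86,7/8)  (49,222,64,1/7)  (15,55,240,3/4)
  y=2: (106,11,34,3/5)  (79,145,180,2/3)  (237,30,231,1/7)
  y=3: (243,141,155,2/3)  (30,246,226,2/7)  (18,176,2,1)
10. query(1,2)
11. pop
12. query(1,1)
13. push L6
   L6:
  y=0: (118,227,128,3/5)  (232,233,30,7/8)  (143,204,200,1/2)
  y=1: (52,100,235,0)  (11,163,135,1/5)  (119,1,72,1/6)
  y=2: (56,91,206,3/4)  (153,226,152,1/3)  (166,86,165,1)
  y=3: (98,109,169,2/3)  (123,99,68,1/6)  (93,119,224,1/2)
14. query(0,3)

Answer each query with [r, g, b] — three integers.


(0,2) stack=L1,L2; from [0,0,0]:
L1 α=2/7: [338/7, 446/7, 384/7]
L2 α=1/4: [689/14, 590/7, 1439/28]
→ [49, 84, 51]

(0,1) stack=L1,L2,L3; from [0,0,0]:
after L1 α=5/6: [100/3, 595/3, 310/3]
after L2 α=1: [97, 137, 23]
after L3 α=3/5: [494/5, 586/5, 301/5]
= [99, 117, 60]

(1,2) stack=L1,L2,L3,L4; from [0,0,0]:
after L1 α=1/2: [49/2, 43/2, 71/2]
after L2 α=1: [234, 144, 181]
after L3 α=0: [234, 144, 181]
after L4 α=1/2: [192, 179/2, 194]
= [192, 90, 194]

query (2,0) [L1,L2,L3,L4] — begin 0,0,0
L1 α=2/3: [126, 152/3, 50]
L2 α=1/2: [171, 394/3, 32]
L3 α=2/3: [515/3, 988/9, 94]
L4 α=5/6: [1655/18, 1169/27, 79]
rounded: [92, 43, 79]

at x=1,y=2 over L1,L2,L3,L4,L5:
after L1 α=1/2: [49/2, 43/2, 71/2]
after L2 α=1: [234, 144, 181]
after L3 α=0: [234, 144, 181]
after L4 α=1/2: [192, 179/2, 194]
after L5 α=2/3: [350/3, 253/2, 554/3]
→ [117, 126, 185]

at x=1,y=1 over L1,L2,L3,L4:
L1 α=1/2: [191/2, 73/2, 61/2]
L2 α=1/6: [1201/12, 715/12, 367/12]
L3 α=3/5: [4567/30, 3271/30, 707/6]
L4 α=1/7: [5387/35, 4491/35, 135]
= [154, 128, 135]

at x=0,y=3 over L1,L2,L3,L4,L6:
+L1 (α=7/8) → [259/4, 791/4, 1127/8]
+L2 (α=2/3) → [1291/12, 1303/12, 2951/24]
+L3 (α=3/4) → [4351/48, 9655/48, 6263/96]
+L4 (α=1/7) → [4679/56, 10615/56, 10247/112]
+L6 (α=2/3) → [15655/168, 22823/168, 48103/336]
→ [93, 136, 143]


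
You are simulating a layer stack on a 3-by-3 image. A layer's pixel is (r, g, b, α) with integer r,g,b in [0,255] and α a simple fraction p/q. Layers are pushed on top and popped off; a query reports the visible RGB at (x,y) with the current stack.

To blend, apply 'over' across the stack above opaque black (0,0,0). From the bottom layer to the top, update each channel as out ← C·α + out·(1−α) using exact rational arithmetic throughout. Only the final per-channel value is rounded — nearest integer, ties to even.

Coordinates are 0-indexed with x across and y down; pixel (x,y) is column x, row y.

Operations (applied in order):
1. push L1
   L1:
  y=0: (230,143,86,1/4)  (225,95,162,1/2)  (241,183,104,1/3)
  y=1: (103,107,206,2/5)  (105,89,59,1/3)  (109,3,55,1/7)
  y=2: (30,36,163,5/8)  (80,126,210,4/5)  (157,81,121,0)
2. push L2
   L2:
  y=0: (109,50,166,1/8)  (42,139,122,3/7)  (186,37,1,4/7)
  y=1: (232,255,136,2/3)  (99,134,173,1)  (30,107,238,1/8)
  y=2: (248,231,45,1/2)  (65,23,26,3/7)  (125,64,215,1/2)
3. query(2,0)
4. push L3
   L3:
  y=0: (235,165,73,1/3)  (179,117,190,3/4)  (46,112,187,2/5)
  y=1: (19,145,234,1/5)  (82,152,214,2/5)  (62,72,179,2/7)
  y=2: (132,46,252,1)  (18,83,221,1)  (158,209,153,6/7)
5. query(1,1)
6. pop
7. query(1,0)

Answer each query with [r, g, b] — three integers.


at x=2,y=0 over L1,L2:
L1 α=1/3: [241/3, 61, 104/3]
L2 α=4/7: [985/7, 331/7, 108/7]
rounded: [141, 47, 15]

at x=1,y=1 over L1,L2,L3:
after L1 α=1/3: [35, 89/3, 59/3]
after L2 α=1: [99, 134, 173]
after L3 α=2/5: [461/5, 706/5, 947/5]
= [92, 141, 189]

(1,0) stack=L1,L2; from [0,0,0]:
after L1 α=1/2: [225/2, 95/2, 81]
after L2 α=3/7: [576/7, 607/7, 690/7]
rounded: [82, 87, 99]


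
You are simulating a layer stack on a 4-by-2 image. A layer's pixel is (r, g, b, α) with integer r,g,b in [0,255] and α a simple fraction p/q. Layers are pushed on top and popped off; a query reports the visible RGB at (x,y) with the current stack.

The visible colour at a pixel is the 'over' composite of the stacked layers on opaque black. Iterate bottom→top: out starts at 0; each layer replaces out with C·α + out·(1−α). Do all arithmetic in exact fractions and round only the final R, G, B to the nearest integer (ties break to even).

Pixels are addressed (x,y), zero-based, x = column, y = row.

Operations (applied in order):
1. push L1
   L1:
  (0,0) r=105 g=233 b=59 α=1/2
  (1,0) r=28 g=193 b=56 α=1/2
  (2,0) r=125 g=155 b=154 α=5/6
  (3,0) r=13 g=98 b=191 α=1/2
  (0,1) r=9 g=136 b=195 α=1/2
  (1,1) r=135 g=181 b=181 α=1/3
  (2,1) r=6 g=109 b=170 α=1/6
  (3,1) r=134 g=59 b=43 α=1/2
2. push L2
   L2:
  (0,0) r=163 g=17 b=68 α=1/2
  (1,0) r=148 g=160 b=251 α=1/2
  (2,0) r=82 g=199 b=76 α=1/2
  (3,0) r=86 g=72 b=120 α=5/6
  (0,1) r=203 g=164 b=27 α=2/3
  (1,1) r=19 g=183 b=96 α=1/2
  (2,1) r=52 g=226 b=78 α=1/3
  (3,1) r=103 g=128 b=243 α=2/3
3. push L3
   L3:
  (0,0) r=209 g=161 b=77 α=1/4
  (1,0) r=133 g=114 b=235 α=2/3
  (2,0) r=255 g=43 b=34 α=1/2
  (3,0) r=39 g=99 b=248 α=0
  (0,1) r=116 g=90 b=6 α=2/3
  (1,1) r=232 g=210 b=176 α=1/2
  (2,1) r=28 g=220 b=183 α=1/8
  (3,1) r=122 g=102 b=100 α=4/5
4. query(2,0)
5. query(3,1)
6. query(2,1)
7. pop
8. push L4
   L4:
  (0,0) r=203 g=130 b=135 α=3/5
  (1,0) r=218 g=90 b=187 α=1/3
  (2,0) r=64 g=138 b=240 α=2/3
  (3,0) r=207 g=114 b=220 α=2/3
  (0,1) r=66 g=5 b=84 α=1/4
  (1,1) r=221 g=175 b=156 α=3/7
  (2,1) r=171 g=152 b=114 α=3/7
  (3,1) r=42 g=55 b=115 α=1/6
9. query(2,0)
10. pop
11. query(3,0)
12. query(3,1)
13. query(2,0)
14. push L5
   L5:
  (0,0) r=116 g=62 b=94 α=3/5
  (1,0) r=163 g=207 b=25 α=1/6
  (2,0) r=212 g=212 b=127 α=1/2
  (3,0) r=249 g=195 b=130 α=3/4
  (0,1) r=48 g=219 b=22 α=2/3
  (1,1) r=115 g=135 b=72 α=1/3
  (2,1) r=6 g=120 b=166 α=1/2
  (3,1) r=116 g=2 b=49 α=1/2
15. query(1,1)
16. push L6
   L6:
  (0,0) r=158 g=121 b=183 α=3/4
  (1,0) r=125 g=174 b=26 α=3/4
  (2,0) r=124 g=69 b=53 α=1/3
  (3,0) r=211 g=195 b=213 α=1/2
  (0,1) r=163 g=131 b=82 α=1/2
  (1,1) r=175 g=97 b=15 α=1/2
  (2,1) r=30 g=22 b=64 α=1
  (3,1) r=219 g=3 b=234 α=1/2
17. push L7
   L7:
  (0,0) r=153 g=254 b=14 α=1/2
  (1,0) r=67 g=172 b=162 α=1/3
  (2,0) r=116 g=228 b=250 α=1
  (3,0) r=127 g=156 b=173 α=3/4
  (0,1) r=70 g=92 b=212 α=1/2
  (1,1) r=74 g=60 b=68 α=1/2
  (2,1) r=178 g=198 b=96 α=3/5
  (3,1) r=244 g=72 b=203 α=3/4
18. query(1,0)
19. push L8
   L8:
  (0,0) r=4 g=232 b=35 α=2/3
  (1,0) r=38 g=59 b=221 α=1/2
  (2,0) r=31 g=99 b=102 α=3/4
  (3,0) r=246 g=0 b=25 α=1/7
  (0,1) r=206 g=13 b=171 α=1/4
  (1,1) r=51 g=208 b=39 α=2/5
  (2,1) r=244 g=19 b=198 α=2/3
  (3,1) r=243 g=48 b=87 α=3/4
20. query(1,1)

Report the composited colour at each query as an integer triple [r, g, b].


at x=2,y=0 over L1,L2,L3:
+L1 (α=5/6) → [625/6, 775/6, 385/3]
+L2 (α=1/2) → [1117/12, 1969/12, 613/6]
+L3 (α=1/2) → [4177/24, 2485/24, 817/12]
rounded: [174, 104, 68]

at x=3,y=1 over L1,L2,L3:
after L1 α=1/2: [67, 59/2, 43/2]
after L2 α=2/3: [91, 571/6, 1015/6]
after L3 α=4/5: [579/5, 3019/30, 683/6]
rounded: [116, 101, 114]

at x=2,y=1 over L1,L2,L3:
L1 α=1/6: [1, 109/6, 85/3]
L2 α=1/3: [18, 787/9, 404/9]
L3 α=1/8: [77/4, 7489/72, 4475/72]
→ [19, 104, 62]

(2,0) stack=L1,L2,L4; from [0,0,0]:
L1 α=5/6: [625/6, 775/6, 385/3]
L2 α=1/2: [1117/12, 1969/12, 613/6]
L4 α=2/3: [2653/36, 5281/36, 3493/18]
→ [74, 147, 194]

query (3,0) [L1,L2] — begin 0,0,0
+L1 (α=1/2) → [13/2, 49, 191/2]
+L2 (α=5/6) → [291/4, 409/6, 1391/12]
rounded: [73, 68, 116]

(3,1) stack=L1,L2; from [0,0,0]:
L1 α=1/2: [67, 59/2, 43/2]
L2 α=2/3: [91, 571/6, 1015/6]
= [91, 95, 169]

(2,0) stack=L1,L2; from [0,0,0]:
after L1 α=5/6: [625/6, 775/6, 385/3]
after L2 α=1/2: [1117/12, 1969/12, 613/6]
→ [93, 164, 102]

(1,1) stack=L1,L2,L5; from [0,0,0]:
after L1 α=1/3: [45, 181/3, 181/3]
after L2 α=1/2: [32, 365/3, 469/6]
after L5 α=1/3: [179/3, 1135/9, 685/9]
rounded: [60, 126, 76]

query (1,0) [L1,L2,L5,L6,L7] — begin 0,0,0
L1 α=1/2: [14, 193/2, 28]
L2 α=1/2: [81, 513/4, 279/2]
L5 α=1/6: [284/3, 1131/8, 1445/12]
L6 α=3/4: [1409/12, 5307/32, 2381/48]
L7 α=1/3: [1811/18, 8059/48, 6269/72]
→ [101, 168, 87]

(1,1) stack=L1,L2,L5,L6,L7,L8; from [0,0,0]:
+L1 (α=1/3) → [45, 181/3, 181/3]
+L2 (α=1/2) → [32, 365/3, 469/6]
+L5 (α=1/3) → [179/3, 1135/9, 685/9]
+L6 (α=1/2) → [352/3, 1004/9, 410/9]
+L7 (α=1/2) → [287/3, 772/9, 511/9]
+L8 (α=2/5) → [389/5, 404/3, 149/3]
→ [78, 135, 50]


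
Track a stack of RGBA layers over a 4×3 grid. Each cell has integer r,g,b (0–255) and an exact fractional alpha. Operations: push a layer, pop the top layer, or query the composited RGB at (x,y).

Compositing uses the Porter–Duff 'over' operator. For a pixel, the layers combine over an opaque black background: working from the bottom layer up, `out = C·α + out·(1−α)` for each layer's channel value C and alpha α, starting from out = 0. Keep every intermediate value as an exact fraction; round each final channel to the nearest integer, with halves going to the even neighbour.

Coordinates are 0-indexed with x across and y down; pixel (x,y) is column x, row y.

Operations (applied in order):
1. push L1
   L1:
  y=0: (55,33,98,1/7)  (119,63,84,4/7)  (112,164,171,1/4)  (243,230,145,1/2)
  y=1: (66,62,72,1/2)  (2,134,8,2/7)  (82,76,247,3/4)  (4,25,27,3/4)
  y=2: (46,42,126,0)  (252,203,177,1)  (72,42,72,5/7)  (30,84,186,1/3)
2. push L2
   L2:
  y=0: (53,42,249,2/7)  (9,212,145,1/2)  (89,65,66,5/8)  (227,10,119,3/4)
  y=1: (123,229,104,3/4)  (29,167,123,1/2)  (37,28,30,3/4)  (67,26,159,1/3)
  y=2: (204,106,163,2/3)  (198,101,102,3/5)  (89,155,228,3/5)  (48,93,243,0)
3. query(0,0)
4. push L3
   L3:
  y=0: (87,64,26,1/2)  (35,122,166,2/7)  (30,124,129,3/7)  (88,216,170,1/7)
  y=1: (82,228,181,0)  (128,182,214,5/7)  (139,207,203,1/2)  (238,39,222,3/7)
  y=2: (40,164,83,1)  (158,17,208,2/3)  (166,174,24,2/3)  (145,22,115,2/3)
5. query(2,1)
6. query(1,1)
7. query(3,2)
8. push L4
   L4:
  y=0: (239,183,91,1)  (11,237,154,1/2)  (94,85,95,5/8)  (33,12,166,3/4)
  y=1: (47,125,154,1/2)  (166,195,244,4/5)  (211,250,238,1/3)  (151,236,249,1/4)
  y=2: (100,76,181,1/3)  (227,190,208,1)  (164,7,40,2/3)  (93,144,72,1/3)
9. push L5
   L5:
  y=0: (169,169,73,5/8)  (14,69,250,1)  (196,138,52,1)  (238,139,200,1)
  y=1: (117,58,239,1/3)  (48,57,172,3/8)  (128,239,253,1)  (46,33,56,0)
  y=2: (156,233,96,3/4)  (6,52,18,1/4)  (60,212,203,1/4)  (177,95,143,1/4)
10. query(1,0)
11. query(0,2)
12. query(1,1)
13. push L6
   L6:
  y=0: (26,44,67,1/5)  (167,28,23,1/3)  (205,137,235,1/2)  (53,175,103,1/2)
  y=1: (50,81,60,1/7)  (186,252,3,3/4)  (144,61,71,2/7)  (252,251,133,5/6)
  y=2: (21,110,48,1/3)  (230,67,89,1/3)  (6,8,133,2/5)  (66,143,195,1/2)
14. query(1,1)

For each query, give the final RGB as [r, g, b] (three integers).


(0,0) stack=L1,L2; from [0,0,0]:
L1 α=1/7: [55/7, 33/7, 14]
L2 α=2/7: [1017/49, 753/49, 568/7]
rounded: [21, 15, 81]

query (2,1) [L1,L2,L3] — begin 0,0,0
after L1 α=3/4: [123/2, 57, 741/4]
after L2 α=3/4: [345/8, 141/4, 1101/16]
after L3 α=1/2: [1457/16, 969/8, 4349/32]
→ [91, 121, 136]

query (1,1) [L1,L2,L3] — begin 0,0,0
+L1 (α=2/7) → [4/7, 268/7, 16/7]
+L2 (α=1/2) → [207/14, 1437/14, 877/14]
+L3 (α=5/7) → [4687/49, 7807/49, 8367/49]
→ [96, 159, 171]

query (3,2) [L1,L2,L3] — begin 0,0,0
+L1 (α=1/3) → [10, 28, 62]
+L2 (α=0) → [10, 28, 62]
+L3 (α=2/3) → [100, 24, 292/3]
→ [100, 24, 97]

at x=1,y=0 over L1,L2,L3,L4,L5:
L1 α=4/7: [68, 36, 48]
L2 α=1/2: [77/2, 124, 193/2]
L3 α=2/7: [75/2, 864/7, 1629/14]
L4 α=1/2: [97/4, 2523/14, 3785/28]
L5 α=1: [14, 69, 250]
= [14, 69, 250]

(0,2) stack=L1,L2,L3,L4,L5; from [0,0,0]:
L1 α=0: [0, 0, 0]
L2 α=2/3: [136, 212/3, 326/3]
L3 α=1: [40, 164, 83]
L4 α=1/3: [60, 404/3, 347/3]
L5 α=3/4: [132, 2501/12, 1211/12]
= [132, 208, 101]

query (1,1) [L1,L2,L3,L4,L5] — begin 0,0,0
after L1 α=2/7: [4/7, 268/7, 16/7]
after L2 α=1/2: [207/14, 1437/14, 877/14]
after L3 α=5/7: [4687/49, 7807/49, 8367/49]
after L4 α=4/5: [37223/245, 46027/245, 56191/245]
after L5 α=3/8: [44279/392, 27203/196, 81475/392]
rounded: [113, 139, 208]

(1,1) stack=L1,L2,L3,L4,L5,L6; from [0,0,0]:
+L1 (α=2/7) → [4/7, 268/7, 16/7]
+L2 (α=1/2) → [207/14, 1437/14, 877/14]
+L3 (α=5/7) → [4687/49, 7807/49, 8367/49]
+L4 (α=4/5) → [37223/245, 46027/245, 56191/245]
+L5 (α=3/8) → [44279/392, 27203/196, 81475/392]
+L6 (α=3/4) → [263015/1568, 175379/784, 85003/1568]
rounded: [168, 224, 54]


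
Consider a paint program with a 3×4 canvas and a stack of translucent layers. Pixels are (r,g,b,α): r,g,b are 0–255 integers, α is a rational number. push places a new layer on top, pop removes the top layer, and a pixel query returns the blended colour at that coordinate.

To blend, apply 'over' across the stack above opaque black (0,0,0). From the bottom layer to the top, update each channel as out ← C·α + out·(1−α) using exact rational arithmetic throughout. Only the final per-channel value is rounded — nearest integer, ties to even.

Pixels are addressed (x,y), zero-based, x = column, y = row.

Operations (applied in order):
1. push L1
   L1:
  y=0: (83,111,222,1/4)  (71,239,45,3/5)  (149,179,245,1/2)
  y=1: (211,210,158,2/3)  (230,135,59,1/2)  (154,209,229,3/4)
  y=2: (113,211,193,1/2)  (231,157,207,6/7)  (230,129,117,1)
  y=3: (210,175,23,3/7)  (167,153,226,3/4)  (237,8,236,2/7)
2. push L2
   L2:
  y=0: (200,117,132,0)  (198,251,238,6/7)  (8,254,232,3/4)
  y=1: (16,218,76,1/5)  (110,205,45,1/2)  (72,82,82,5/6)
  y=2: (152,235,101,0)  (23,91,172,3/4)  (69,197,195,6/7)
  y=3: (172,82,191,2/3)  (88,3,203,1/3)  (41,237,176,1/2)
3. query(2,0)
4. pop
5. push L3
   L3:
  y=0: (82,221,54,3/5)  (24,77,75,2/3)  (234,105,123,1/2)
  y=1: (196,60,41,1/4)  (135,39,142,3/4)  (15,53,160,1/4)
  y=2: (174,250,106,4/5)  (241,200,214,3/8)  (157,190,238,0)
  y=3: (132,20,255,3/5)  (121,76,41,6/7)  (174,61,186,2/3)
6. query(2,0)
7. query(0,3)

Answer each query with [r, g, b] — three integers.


(2,0) stack=L1,L2; from [0,0,0]:
L1 α=1/2: [149/2, 179/2, 245/2]
L2 α=3/4: [197/8, 1703/8, 1637/8]
rounded: [25, 213, 205]

at x=2,y=0 over L1,L3:
L1 α=1/2: [149/2, 179/2, 245/2]
L3 α=1/2: [617/4, 389/4, 491/4]
= [154, 97, 123]

query (0,3) [L1,L3] — begin 0,0,0
after L1 α=3/7: [90, 75, 69/7]
after L3 α=3/5: [576/5, 42, 5493/35]
= [115, 42, 157]


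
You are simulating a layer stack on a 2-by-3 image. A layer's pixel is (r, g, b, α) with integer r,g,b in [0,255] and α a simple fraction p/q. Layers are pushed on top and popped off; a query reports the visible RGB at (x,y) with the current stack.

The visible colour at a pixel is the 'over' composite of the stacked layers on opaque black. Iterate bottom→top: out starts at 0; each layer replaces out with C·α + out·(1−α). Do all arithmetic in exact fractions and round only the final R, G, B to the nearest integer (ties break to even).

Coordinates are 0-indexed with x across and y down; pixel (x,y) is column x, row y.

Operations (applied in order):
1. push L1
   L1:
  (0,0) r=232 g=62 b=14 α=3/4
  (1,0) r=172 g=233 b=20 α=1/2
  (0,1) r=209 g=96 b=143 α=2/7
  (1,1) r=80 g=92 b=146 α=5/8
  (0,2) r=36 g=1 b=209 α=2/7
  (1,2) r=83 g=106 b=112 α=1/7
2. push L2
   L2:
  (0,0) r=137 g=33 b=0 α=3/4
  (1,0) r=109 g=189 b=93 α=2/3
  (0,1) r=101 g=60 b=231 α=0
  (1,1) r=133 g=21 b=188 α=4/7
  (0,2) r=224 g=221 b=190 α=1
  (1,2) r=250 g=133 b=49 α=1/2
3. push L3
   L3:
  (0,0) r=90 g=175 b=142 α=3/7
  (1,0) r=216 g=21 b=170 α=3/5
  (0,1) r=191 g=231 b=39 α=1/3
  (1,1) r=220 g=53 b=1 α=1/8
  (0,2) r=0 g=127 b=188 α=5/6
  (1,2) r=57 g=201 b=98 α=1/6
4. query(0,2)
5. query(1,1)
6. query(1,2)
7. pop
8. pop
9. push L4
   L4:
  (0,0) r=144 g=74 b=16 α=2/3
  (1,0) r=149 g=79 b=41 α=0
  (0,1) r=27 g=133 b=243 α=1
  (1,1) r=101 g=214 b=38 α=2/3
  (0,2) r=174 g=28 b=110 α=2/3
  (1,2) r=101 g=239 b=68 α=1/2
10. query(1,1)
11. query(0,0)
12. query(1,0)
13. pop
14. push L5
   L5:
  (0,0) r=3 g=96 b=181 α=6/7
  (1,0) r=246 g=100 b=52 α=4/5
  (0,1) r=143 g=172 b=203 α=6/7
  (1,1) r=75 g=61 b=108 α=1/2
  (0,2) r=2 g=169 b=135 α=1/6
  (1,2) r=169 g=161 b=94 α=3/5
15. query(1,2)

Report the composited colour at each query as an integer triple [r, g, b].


at x=0,y=2 over L1,L2,L3:
after L1 α=2/7: [72/7, 2/7, 418/7]
after L2 α=1: [224, 221, 190]
after L3 α=5/6: [112/3, 428/3, 565/3]
→ [37, 143, 188]

at x=1,y=1 over L1,L2,L3:
after L1 α=5/8: [50, 115/2, 365/4]
after L2 α=4/7: [682/7, 513/14, 4103/28]
after L3 α=1/8: [451/4, 619/16, 4107/32]
→ [113, 39, 128]

query (1,2) [L1,L2,L3] — begin 0,0,0
L1 α=1/7: [83/7, 106/7, 16]
L2 α=1/2: [1833/14, 1037/14, 65/2]
L3 α=1/6: [3321/28, 7999/84, 521/12]
= [119, 95, 43]

query (1,1) [L1,L4] — begin 0,0,0
+L1 (α=5/8) → [50, 115/2, 365/4]
+L4 (α=2/3) → [84, 971/6, 223/4]
rounded: [84, 162, 56]

query (0,0) [L1,L4] — begin 0,0,0
L1 α=3/4: [174, 93/2, 21/2]
L4 α=2/3: [154, 389/6, 85/6]
rounded: [154, 65, 14]

(1,0) stack=L1,L4; from [0,0,0]:
after L1 α=1/2: [86, 233/2, 10]
after L4 α=0: [86, 233/2, 10]
= [86, 116, 10]

at x=1,y=2 over L1,L5:
+L1 (α=1/7) → [83/7, 106/7, 16]
+L5 (α=3/5) → [743/7, 3593/35, 314/5]
rounded: [106, 103, 63]


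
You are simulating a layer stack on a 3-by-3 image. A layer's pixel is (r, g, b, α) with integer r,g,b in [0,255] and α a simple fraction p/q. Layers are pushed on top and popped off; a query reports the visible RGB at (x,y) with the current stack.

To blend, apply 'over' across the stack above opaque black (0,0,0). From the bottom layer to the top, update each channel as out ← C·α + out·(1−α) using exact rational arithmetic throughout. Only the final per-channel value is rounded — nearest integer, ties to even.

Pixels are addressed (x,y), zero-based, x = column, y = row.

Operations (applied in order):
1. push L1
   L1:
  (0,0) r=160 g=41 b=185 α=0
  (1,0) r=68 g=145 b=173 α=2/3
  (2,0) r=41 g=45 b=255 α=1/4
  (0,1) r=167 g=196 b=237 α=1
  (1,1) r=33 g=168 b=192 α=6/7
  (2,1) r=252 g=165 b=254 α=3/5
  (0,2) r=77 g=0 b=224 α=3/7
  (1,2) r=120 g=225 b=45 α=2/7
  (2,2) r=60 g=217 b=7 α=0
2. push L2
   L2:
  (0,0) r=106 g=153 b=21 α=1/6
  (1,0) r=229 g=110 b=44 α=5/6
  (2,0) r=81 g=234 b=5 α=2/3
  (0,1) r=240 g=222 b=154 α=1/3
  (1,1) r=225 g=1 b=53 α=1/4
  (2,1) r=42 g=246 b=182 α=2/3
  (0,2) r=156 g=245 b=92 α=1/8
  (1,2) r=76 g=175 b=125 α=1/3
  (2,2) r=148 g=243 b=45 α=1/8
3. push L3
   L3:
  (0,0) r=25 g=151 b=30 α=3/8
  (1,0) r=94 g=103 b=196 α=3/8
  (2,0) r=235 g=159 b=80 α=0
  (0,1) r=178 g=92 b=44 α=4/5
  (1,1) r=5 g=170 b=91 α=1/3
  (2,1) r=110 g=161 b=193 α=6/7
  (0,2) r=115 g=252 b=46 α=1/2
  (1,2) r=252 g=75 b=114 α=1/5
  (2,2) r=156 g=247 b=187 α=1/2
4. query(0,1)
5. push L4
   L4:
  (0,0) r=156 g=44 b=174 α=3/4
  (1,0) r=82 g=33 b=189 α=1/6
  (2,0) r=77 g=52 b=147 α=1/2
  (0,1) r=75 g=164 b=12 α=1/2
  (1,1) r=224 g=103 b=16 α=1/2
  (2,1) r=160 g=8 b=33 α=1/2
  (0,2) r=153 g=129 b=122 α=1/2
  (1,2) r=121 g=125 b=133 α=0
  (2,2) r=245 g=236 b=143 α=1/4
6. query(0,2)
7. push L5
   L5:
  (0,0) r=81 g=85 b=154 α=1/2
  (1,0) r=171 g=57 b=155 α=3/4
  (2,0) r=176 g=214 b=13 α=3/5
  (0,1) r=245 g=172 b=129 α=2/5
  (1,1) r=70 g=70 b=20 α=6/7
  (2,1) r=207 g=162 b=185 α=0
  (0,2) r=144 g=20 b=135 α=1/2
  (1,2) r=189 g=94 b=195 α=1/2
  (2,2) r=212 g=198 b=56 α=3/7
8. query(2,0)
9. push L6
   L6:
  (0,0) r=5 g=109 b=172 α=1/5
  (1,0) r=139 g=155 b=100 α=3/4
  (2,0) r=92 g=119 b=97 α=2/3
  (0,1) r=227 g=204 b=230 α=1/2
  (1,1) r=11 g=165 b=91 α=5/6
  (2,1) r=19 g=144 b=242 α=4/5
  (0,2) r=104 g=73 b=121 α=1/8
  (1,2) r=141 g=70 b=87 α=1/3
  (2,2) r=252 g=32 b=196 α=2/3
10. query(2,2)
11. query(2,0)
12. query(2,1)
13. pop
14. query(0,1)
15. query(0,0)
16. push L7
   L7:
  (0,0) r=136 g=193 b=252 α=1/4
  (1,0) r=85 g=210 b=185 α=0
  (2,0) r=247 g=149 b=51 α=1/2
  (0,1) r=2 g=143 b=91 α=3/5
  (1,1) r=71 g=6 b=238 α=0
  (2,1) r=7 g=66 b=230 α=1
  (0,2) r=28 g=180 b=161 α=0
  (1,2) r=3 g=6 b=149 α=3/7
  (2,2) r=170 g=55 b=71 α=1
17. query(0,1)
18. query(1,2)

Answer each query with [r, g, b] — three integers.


query (0,1) [L1,L2,L3] — begin 0,0,0
L1 α=1: [167, 196, 237]
L2 α=1/3: [574/3, 614/3, 628/3]
L3 α=4/5: [542/3, 1718/15, 1156/15]
rounded: [181, 115, 77]

(0,2) stack=L1,L2,L3,L4; from [0,0,0]:
+L1 (α=3/7) → [33, 0, 96]
+L2 (α=1/8) → [387/8, 245/8, 191/2]
+L3 (α=1/2) → [1307/16, 2261/16, 283/4]
+L4 (α=1/2) → [3755/32, 4325/32, 771/8]
→ [117, 135, 96]

(2,0) stack=L1,L2,L3,L4,L5; from [0,0,0]:
L1 α=1/4: [41/4, 45/4, 255/4]
L2 α=2/3: [689/12, 639/4, 295/12]
L3 α=0: [689/12, 639/4, 295/12]
L4 α=1/2: [1613/24, 847/8, 2059/24]
L5 α=3/5: [7949/60, 683/4, 2527/60]
→ [132, 171, 42]

at x=2,y=2 over L1,L2,L3,L4,L5,L6:
after L1 α=0: [0, 0, 0]
after L2 α=1/8: [37/2, 243/8, 45/8]
after L3 α=1/2: [349/4, 2219/16, 1541/16]
after L4 α=1/4: [2027/16, 10433/64, 6911/64]
after L5 α=3/7: [653/4, 19937/112, 9599/112]
after L6 α=2/3: [2669/12, 9035/112, 53503/336]
rounded: [222, 81, 159]

query (2,0) [L1,L2,L3,L4,L5,L6] — begin 0,0,0
L1 α=1/4: [41/4, 45/4, 255/4]
L2 α=2/3: [689/12, 639/4, 295/12]
L3 α=0: [689/12, 639/4, 295/12]
L4 α=1/2: [1613/24, 847/8, 2059/24]
L5 α=3/5: [7949/60, 683/4, 2527/60]
L6 α=2/3: [18989/180, 545/4, 14167/180]
rounded: [105, 136, 79]

query (2,1) [L1,L2,L3,L4,L5,L6] — begin 0,0,0
L1 α=3/5: [756/5, 99, 762/5]
L2 α=2/3: [392/5, 197, 2582/15]
L3 α=6/7: [3692/35, 1163/7, 19952/105]
L4 α=1/2: [4646/35, 1219/14, 23417/210]
L5 α=0: [4646/35, 1219/14, 23417/210]
L6 α=4/5: [7306/175, 9283/70, 226697/1050]
rounded: [42, 133, 216]

at x=0,y=1 over L1,L2,L3,L4,L5:
after L1 α=1: [167, 196, 237]
after L2 α=1/3: [574/3, 614/3, 628/3]
after L3 α=4/5: [542/3, 1718/15, 1156/15]
after L4 α=1/2: [767/6, 2089/15, 668/15]
after L5 α=2/5: [1747/10, 3809/25, 1958/25]
= [175, 152, 78]

query (0,0) [L1,L2,L3,L4,L5] — begin 0,0,0
+L1 (α=0) → [0, 0, 0]
+L2 (α=1/6) → [53/3, 51/2, 7/2]
+L3 (α=3/8) → [245/12, 1161/16, 215/16]
+L4 (α=3/4) → [5861/48, 3273/64, 8567/64]
+L5 (α=1/2) → [9749/96, 8713/128, 18423/128]
= [102, 68, 144]

query (0,1) [L1,L2,L3,L4,L5,L7] — begin 0,0,0
+L1 (α=1) → [167, 196, 237]
+L2 (α=1/3) → [574/3, 614/3, 628/3]
+L3 (α=4/5) → [542/3, 1718/15, 1156/15]
+L4 (α=1/2) → [767/6, 2089/15, 668/15]
+L5 (α=2/5) → [1747/10, 3809/25, 1958/25]
+L7 (α=3/5) → [1777/25, 18343/125, 10741/125]
= [71, 147, 86]

at x=1,y=2 over L1,L2,L3,L4,L5,L7:
+L1 (α=2/7) → [240/7, 450/7, 90/7]
+L2 (α=1/3) → [1012/21, 2125/21, 1055/21]
+L3 (α=1/5) → [1868/21, 2015/21, 6614/105]
+L4 (α=0) → [1868/21, 2015/21, 6614/105]
+L5 (α=1/2) → [5837/42, 3989/42, 27089/210]
+L7 (α=3/7) → [11863/147, 8356/147, 101113/735]
rounded: [81, 57, 138]
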